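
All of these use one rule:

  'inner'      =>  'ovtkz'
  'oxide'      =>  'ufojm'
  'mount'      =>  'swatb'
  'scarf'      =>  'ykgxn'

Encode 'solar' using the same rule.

ywrgz

It's a Vigenère-style cipher with numeric key [6,8,6]: position i shifts by key[i mod 3].
On solar: s+6=y, o+8=w, l+6=r, a+6=g, r+8=z.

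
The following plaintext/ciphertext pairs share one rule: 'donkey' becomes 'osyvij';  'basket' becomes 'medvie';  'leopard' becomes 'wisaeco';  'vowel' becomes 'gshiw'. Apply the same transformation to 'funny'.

qyyyj

Two shifts are in play — +4 for a/e/i/o/u, +11 for every other letter.
Applying it to funny: f(cons)+11=q, u(vowel)+4=y, n(cons)+11=y, n(cons)+11=y, y(cons)+11=j.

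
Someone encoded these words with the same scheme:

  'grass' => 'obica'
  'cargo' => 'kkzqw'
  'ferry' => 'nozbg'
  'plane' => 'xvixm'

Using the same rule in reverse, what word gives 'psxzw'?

A repeating key of period 2 is used — shifts +8, +10 over and over.
Undoing it on psxzw: p−8=h, s−10=i, x−8=p, z−10=p, w−8=o.

hippo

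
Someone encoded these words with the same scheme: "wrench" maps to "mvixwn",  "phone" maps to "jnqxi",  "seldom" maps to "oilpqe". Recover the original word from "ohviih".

street

This is an affine cipher: with a=0,…,z=25, each position x becomes (19x+10) mod 26.
Reversing it on ohviih: o(14)→11·(14−10)≡18=s; h(7)→11·(7−10)≡19=t; v(21)→11·(21−10)≡17=r; i(8)→11·(8−10)≡4=e; i(8)→11·(8−10)≡4=e; h(7)→11·(7−10)≡19=t (all mod 26).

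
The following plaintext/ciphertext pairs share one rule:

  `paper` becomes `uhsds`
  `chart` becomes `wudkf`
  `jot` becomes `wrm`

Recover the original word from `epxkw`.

thumb

The output letters match the input read backwards, each shifted +3: paper reversed is repap. Read the word backwards and shift each letter +3.
Reversing it on epxkw: shift back: e−3=b, p−3=m, x−3=u, k−3=h, w−3=t → bmuht; then reverse → thumb.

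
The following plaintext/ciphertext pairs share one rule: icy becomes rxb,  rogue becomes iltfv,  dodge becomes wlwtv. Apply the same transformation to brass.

yizhh

This is the alphabet-reversal cipher (Atbash): a becomes z, b becomes y, etc.
Applying it to brass: b↔y, r↔i, a↔z, s↔h, s↔h.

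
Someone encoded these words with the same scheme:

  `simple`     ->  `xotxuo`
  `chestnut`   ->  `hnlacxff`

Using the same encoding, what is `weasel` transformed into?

bkhanv

Each letter shifts forward by (position + 5), i.e. 5, 6, 7, … — the shift grows by one for each successive letter.
Applying it to weasel: w+5=b, e+6=k, a+7=h, s+8=a, e+9=n, l+10=v.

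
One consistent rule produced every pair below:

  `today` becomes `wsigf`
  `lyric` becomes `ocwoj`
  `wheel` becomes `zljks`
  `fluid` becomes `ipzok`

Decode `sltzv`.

photo

In today: t→w is +3, o→s is +4, d→i is +5, a→g is +6 — the shift increases by 1 each position. Letter i (0-indexed) is shifted by i+3, so successive shifts are 3, 4, 5, ….
Undoing it on sltzv: s−3=p, l−4=h, t−5=o, z−6=t, v−7=o.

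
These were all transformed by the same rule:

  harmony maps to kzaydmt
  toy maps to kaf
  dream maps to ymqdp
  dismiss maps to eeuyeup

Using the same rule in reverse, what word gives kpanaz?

nobody

The output letters match the input read backwards, each shifted +12: harmony reversed is ynomrah. The word is reversed, then every letter is shifted forward by 12.
Undoing it on kpanaz: shift back: k−12=y, p−12=d, a−12=o, n−12=b, a−12=o, z−12=n → ydobon; then reverse → nobody.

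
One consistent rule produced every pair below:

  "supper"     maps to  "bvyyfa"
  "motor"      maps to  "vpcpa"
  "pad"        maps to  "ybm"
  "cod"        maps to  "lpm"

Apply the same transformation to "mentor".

vfwcpa

The shift depends on letter class: consonant s→b is +9, but vowel u→v is +1. Vowels shift forward by 1 and consonants shift forward by 9.
On mentor: m(cons)+9=v, e(vowel)+1=f, n(cons)+9=w, t(cons)+9=c, o(vowel)+1=p, r(cons)+9=a.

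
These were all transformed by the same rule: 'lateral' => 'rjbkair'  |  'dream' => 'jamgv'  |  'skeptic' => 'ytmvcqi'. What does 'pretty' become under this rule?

Shifts by position in lateral: pos 0: l→r (+6), pos 1: a→j (+9), pos 2: t→b (+8), pos 3: e→k (+6), pos 4: r→a (+9), pos 5: a→i (+8) — repeating every 3. The shifts repeat in a cycle of length 3: positions 0,1,… shift by +6, +9, +8, then the pattern repeats.
Applying it to pretty: p+6=v, r+9=a, e+8=m, t+6=z, t+9=c, y+8=g.

vamzcg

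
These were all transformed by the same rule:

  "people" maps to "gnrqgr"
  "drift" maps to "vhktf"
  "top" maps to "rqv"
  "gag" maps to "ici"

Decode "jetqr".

porch

The output letters match the input read backwards, each shifted +2: people reversed is elpoep. The word is reversed, then every letter is shifted forward by 2.
Reversing it on jetqr: shift back: j−2=h, e−2=c, t−2=r, q−2=o, r−2=p → hcrop; then reverse → porch.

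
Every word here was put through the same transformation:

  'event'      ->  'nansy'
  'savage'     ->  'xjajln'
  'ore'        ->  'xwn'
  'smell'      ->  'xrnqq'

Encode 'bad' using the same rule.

gji

The shift depends on letter class: consonant v→a is +5, but vowel e→n is +9. Vowels shift forward by 9 and consonants shift forward by 5.
Applying it to bad: b(cons)+5=g, a(vowel)+9=j, d(cons)+5=i.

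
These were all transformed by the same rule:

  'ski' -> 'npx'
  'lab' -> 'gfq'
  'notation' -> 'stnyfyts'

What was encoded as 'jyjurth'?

compete

The output letters match the input read backwards, each shifted +5: ski reversed is iks. Read the word backwards and shift each letter +5.
Decoding jyjurth: shift back: j−5=e, y−5=t, j−5=e, u−5=p, r−5=m, t−5=o, h−5=c → etepmoc; then reverse → compete.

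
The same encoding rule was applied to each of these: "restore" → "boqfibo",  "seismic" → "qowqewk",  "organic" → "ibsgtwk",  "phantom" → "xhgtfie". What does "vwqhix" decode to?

r(17)→b(1) and e(4)→o(14) fit y≡15x+6 (mod 26); the inverse of 15 mod 26 is 7. Each letter's alphabet position (a=0..z=25) is mapped through 15·x+6 mod 26 — an affine cipher.
Undoing it on vwqhix: v(21)→7·(21−6)≡1=b; w(22)→7·(22−6)≡8=i; q(16)→7·(16−6)≡18=s; h(7)→7·(7−6)≡7=h; i(8)→7·(8−6)≡14=o; x(23)→7·(23−6)≡15=p (all mod 26).

bishop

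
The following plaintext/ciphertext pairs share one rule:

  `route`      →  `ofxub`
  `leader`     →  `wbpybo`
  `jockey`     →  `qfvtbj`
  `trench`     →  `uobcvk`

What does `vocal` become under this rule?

afvpw

r(17)→o(14) and o(14)→f(5) fit y≡3x+15 (mod 26); the inverse of 3 mod 26 is 9. Treating letters as 0–25, the rule is x ↦ 3x + 15 (mod 26).
For vocal: v(21)→3·21+15≡0=a; o(14)→3·14+15≡5=f; c(2)→3·2+15≡21=v; a(0)→3·0+15≡15=p; l(11)→3·11+15≡22=w (all mod 26).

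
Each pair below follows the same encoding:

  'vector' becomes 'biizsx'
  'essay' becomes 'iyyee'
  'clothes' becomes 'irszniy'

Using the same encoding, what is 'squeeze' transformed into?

Vowels shift forward by 4 and consonants shift forward by 6.
Applying it to squeeze: s(cons)+6=y, q(cons)+6=w, u(vowel)+4=y, e(vowel)+4=i, e(vowel)+4=i, z(cons)+6=f, e(vowel)+4=i.

ywyiifi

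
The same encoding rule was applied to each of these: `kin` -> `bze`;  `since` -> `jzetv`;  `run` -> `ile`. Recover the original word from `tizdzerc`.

criminal

Compare letters: k→b is +17, i→z is +17, n→e is +17 — a constant shift. Every letter moves 17 places later in the alphabet, wrapping around z→a.
Decoding tizdzerc: t−17=c, i−17=r, z−17=i, d−17=m, z−17=i, e−17=n, r−17=a, c−17=l.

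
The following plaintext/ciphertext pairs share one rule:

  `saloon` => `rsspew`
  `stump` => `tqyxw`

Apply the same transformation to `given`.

rizmk

The output letters match the input read backwards, each shifted +4: saloon reversed is noolas. The word is reversed, then every letter is shifted forward by 4.
On given: reverse → nevig; then shift: n+4=r, e+4=i, v+4=z, i+4=m, g+4=k.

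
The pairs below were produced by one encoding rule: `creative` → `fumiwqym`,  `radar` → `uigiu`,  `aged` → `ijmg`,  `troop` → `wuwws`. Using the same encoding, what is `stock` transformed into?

The shift depends on letter class: consonant c→f is +3, but vowel e→m is +8. Vowels shift forward by 8 and consonants shift forward by 3.
For stock: s(cons)+3=v, t(cons)+3=w, o(vowel)+8=w, c(cons)+3=f, k(cons)+3=n.

vwwfn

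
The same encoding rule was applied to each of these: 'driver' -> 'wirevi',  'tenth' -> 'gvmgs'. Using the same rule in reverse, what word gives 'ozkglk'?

laptop

Each pair mirrors across the alphabet (d↔w, r↔i, i↔r): positions sum to 25. This is the alphabet-reversal cipher (Atbash): a becomes z, b becomes y, etc.
Decoding ozkglk: o↔l, z↔a, k↔p, g↔t, l↔o, k↔p.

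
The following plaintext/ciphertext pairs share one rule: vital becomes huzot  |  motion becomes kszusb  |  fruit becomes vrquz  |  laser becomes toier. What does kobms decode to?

v(21)→h(7) and i(8)→u(20) fit y≡17x+14 (mod 26); the inverse of 17 mod 26 is 23. Each letter's alphabet position (a=0..z=25) is mapped through 17·x+14 mod 26 — an affine cipher.
Undoing it on kobms: k(10)→23·(10−14)≡12=m; o(14)→23·(14−14)≡0=a; b(1)→23·(1−14)≡13=n; m(12)→23·(12−14)≡6=g; s(18)→23·(18−14)≡14=o (all mod 26).

mango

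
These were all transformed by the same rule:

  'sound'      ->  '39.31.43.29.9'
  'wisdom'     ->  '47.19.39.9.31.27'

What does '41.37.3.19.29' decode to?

train

With a=1..z=26, the number is 2·pos + 1.
Decoding 41.37.3.19.29: 41→(41−1)÷2=20=t, 37→(37−1)÷2=18=r, 3→(3−1)÷2=1=a, 19→(19−1)÷2=9=i, 29→(29−1)÷2=14=n.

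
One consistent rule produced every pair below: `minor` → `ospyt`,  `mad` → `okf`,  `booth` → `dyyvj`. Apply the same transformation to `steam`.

uvoko

Two shifts are in play — +10 for a/e/i/o/u, +2 for every other letter.
For steam: s(cons)+2=u, t(cons)+2=v, e(vowel)+10=o, a(vowel)+10=k, m(cons)+2=o.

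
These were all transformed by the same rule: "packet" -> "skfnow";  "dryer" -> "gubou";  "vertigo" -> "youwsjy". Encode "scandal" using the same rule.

vfkqgko

Vowels shift forward by 10 and consonants shift forward by 3.
Applying it to scandal: s(cons)+3=v, c(cons)+3=f, a(vowel)+10=k, n(cons)+3=q, d(cons)+3=g, a(vowel)+10=k, l(cons)+3=o.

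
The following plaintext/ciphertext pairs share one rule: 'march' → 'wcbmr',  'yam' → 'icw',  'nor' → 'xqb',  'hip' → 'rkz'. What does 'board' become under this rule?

lqcbn

The shift depends on letter class: consonant m→w is +10, but vowel a→c is +2. Two shifts are in play — +2 for a/e/i/o/u, +10 for every other letter.
On board: b(cons)+10=l, o(vowel)+2=q, a(vowel)+2=c, r(cons)+10=b, d(cons)+10=n.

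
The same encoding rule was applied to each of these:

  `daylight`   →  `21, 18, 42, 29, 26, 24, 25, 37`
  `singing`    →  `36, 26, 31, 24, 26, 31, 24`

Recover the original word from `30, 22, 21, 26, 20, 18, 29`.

Letters become their 1-based position plus 17 (so a→18, b→19, …).
Decoding 30, 22, 21, 26, 20, 18, 29: 30→(30−17)÷1=13=m, 22→(22−17)÷1=5=e, 21→(21−17)÷1=4=d, 26→(26−17)÷1=9=i, 20→(20−17)÷1=3=c, 18→(18−17)÷1=1=a, 29→(29−17)÷1=12=l.

medical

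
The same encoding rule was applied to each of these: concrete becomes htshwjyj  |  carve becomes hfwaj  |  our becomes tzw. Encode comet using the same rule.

Compare letters: c→h is +5, o→t is +5, n→s is +5 — a constant shift. It's a constant shift of +5 (ROT5).
On comet: c+5=h, o+5=t, m+5=r, e+5=j, t+5=y.

htrjy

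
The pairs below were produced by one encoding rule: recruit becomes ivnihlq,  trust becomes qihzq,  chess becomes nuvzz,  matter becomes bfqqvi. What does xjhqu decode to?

This is an affine cipher: with a=0,…,z=25, each position x becomes (17x+5) mod 26.
Undoing it on xjhqu: x(23)→23·(23−5)≡24=y; j(9)→23·(9−5)≡14=o; h(7)→23·(7−5)≡20=u; q(16)→23·(16−5)≡19=t; u(20)→23·(20−5)≡7=h (all mod 26).

youth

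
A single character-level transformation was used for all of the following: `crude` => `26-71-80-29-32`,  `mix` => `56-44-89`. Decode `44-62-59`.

c(#3)→26 and r(#18)→71: differences scale by 3, so n = 3·pos + 17. Each letter becomes 3×(its alphabet position, a=1..z=26) + 17.
Decoding 44-62-59: 44→(44−17)÷3=9=i, 62→(62−17)÷3=15=o, 59→(59−17)÷3=14=n.

ion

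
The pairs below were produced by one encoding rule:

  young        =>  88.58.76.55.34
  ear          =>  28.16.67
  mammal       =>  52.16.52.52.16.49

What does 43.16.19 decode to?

jab

y(#25)→88 and o(#15)→58: differences scale by 3, so n = 3·pos + 13. Each letter becomes 3×(its alphabet position, a=1..z=26) + 13.
Undoing it on 43.16.19: 43→(43−13)÷3=10=j, 16→(16−13)÷3=1=a, 19→(19−13)÷3=2=b.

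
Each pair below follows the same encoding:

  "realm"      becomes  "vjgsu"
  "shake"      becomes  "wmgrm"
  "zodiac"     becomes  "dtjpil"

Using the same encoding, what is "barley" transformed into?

In realm: r→v is +4, e→j is +5, a→g is +6, l→s is +7 — the shift increases by 1 each position. Letter i (0-indexed) is shifted by i+4, so successive shifts are 4, 5, 6, ….
On barley: b+4=f, a+5=f, r+6=x, l+7=s, e+8=m, y+9=h.

ffxsmh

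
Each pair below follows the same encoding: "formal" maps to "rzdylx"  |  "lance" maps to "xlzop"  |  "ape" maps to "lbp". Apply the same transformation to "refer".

The shift depends on letter class: consonant f→r is +12, but vowel o→z is +11. Vowels shift forward by 11 and consonants shift forward by 12.
Applying it to refer: r(cons)+12=d, e(vowel)+11=p, f(cons)+12=r, e(vowel)+11=p, r(cons)+12=d.

dprpd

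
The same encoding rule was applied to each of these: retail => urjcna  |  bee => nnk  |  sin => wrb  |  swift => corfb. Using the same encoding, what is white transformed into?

ncrqf

The output letters match the input read backwards, each shifted +9: retail reversed is liater. Two steps: reverse the string, then apply a Caesar shift of +9.
For white: reverse → etihw; then shift: e+9=n, t+9=c, i+9=r, h+9=q, w+9=f.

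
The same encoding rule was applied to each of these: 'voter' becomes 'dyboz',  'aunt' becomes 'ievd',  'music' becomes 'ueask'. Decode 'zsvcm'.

rinse

Shifts by position in voter: pos 0: v→d (+8), pos 1: o→y (+10), pos 2: t→b (+8), pos 3: e→o (+10) — repeating every 2. A repeating key of period 2 is used — shifts +8, +10 over and over.
Undoing it on zsvcm: z−8=r, s−10=i, v−8=n, c−10=s, m−8=e.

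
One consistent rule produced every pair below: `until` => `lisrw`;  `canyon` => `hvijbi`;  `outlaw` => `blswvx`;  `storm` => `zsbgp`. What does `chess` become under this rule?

u(20)→l(11) and n(13)→i(8) fit y≡19x+21 (mod 26); the inverse of 19 mod 26 is 11. This is an affine cipher: with a=0,…,z=25, each position x becomes (19x+21) mod 26.
For chess: c(2)→19·2+21≡7=h; h(7)→19·7+21≡24=y; e(4)→19·4+21≡19=t; s(18)→19·18+21≡25=z; s(18)→19·18+21≡25=z (all mod 26).

hytzz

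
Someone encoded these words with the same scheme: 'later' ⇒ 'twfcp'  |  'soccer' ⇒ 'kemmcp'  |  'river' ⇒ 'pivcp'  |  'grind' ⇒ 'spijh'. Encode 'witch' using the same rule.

l(11)→t(19) and a(0)→w(22) fit y≡21x+22 (mod 26); the inverse of 21 mod 26 is 5. This is an affine cipher: with a=0,…,z=25, each position x becomes (21x+22) mod 26.
Applying it to witch: w(22)→21·22+22≡16=q; i(8)→21·8+22≡8=i; t(19)→21·19+22≡5=f; c(2)→21·2+22≡12=m; h(7)→21·7+22≡13=n (all mod 26).

qifmn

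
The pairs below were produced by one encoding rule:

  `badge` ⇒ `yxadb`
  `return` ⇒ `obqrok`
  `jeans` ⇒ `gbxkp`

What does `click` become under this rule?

Each letter is shifted forward by 23 in the alphabet (a Caesar shift of +23).
For click: c+23=z, l+23=i, i+23=f, c+23=z, k+23=h.

zifzh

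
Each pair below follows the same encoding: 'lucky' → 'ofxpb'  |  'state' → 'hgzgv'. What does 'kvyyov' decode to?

Each pair mirrors across the alphabet (l↔o, u↔f, c↔x): positions sum to 25. Letters are reflected about the middle of the alphabet (position → 25−position): Atbash.
Decoding kvyyov: k↔p, v↔e, y↔b, y↔b, o↔l, v↔e.

pebble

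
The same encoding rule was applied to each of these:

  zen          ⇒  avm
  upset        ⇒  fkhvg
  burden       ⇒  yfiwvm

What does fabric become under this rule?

Each pair mirrors across the alphabet (z↔a, e↔v, n↔m): positions sum to 25. Each letter is replaced by its mirror in the alphabet: a↔z, b↔y, c↔x, and so on (the Atbash cipher).
For fabric: f↔u, a↔z, b↔y, r↔i, i↔r, c↔x.

uzyirx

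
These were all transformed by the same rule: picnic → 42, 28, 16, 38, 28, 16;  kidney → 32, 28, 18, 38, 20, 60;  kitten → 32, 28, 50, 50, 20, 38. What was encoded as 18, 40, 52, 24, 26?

dough

p(#16)→42 and i(#9)→28: differences scale by 2, so n = 2·pos + 10. The formula is n = 2×(alphabet index, a=1) + 10.
Reversing it on 18, 40, 52, 24, 26: 18→(18−10)÷2=4=d, 40→(40−10)÷2=15=o, 52→(52−10)÷2=21=u, 24→(24−10)÷2=7=g, 26→(26−10)÷2=8=h.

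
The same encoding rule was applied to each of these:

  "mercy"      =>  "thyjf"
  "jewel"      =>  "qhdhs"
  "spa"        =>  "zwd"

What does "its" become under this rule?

laz

Vowels shift forward by 3 and consonants shift forward by 7.
For its: i(vowel)+3=l, t(cons)+7=a, s(cons)+7=z.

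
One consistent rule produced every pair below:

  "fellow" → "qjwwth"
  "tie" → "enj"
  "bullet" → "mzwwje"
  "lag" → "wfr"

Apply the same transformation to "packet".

afnvje

The shift depends on letter class: consonant f→q is +11, but vowel e→j is +5. The rule splits by letter class: vowels +5, consonants +11.
For packet: p(cons)+11=a, a(vowel)+5=f, c(cons)+11=n, k(cons)+11=v, e(vowel)+5=j, t(cons)+11=e.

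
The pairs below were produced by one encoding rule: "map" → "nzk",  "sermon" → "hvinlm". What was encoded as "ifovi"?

ruler

Each pair mirrors across the alphabet (m↔n, a↔z, p↔k): positions sum to 25. Each letter is replaced by its mirror in the alphabet: a↔z, b↔y, c↔x, and so on (the Atbash cipher).
Reversing it on ifovi: i↔r, f↔u, o↔l, v↔e, i↔r.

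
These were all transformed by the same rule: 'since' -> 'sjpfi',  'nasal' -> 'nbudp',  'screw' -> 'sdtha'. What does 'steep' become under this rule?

Letter i (0-indexed) is shifted by i+0, so successive shifts are 0, 1, 2, ….
Applying it to steep: s+0=s, t+1=u, e+2=g, e+3=h, p+4=t.

sught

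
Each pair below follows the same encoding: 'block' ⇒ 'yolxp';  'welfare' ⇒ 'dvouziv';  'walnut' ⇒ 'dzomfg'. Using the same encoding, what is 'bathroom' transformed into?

yzgsilln

Each pair mirrors across the alphabet (b↔y, l↔o, o↔l): positions sum to 25. Each letter is replaced by its mirror in the alphabet: a↔z, b↔y, c↔x, and so on (the Atbash cipher).
For bathroom: b↔y, a↔z, t↔g, h↔s, r↔i, o↔l, o↔l, m↔n.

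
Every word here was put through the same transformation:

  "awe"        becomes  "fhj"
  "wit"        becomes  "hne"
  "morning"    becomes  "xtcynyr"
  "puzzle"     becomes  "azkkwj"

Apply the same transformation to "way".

The shift depends on letter class: consonant w→h is +11, but vowel a→f is +5. Vowels shift forward by 5 and consonants shift forward by 11.
For way: w(cons)+11=h, a(vowel)+5=f, y(cons)+11=j.

hfj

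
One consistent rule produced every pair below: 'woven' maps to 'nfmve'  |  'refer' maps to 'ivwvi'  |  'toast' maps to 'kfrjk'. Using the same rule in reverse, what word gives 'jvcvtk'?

select

Compare letters: w→n is +17, o→f is +17, v→m is +17 — a constant shift. Every letter moves 17 places later in the alphabet, wrapping around z→a.
Decoding jvcvtk: j−17=s, v−17=e, c−17=l, v−17=e, t−17=c, k−17=t.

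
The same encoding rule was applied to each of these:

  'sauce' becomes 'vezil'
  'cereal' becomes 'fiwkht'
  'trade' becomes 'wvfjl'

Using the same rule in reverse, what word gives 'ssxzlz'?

In sauce: s→v is +3, a→e is +4, u→z is +5, c→i is +6 — the shift increases by 1 each position. Each letter shifts forward by (position + 3), i.e. 3, 4, 5, … — the shift grows by one for each successive letter.
Undoing it on ssxzlz: s−3=p, s−4=o, x−5=s, z−6=t, l−7=e, z−8=r.

poster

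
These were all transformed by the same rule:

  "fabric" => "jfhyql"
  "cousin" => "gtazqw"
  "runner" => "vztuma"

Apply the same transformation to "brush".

Letter i (0-indexed) is shifted by i+4, so successive shifts are 4, 5, 6, ….
For brush: b+4=f, r+5=w, u+6=a, s+7=z, h+8=p.

fwazp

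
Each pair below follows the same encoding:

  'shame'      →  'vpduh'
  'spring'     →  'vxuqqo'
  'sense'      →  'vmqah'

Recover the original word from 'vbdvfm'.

stance

Shifts by position in shame: pos 0: s→v (+3), pos 1: h→p (+8), pos 2: a→d (+3), pos 3: m→u (+8) — repeating every 2. It's a Vigenère-style cipher with numeric key [3,8]: position i shifts by key[i mod 2].
Reversing it on vbdvfm: v−3=s, b−8=t, d−3=a, v−8=n, f−3=c, m−8=e.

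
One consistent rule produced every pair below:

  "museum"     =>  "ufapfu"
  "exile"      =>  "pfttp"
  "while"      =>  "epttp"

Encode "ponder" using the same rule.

xzvlpz

The shift depends on letter class: consonant m→u is +8, but vowel u→f is +11. Two shifts are in play — +11 for a/e/i/o/u, +8 for every other letter.
Applying it to ponder: p(cons)+8=x, o(vowel)+11=z, n(cons)+8=v, d(cons)+8=l, e(vowel)+11=p, r(cons)+8=z.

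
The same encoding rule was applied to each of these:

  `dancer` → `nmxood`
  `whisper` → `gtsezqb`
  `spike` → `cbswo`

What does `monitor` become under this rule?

Shifts by position in dancer: pos 0: d→n (+10), pos 1: a→m (+12), pos 2: n→x (+10), pos 3: c→o (+12) — repeating every 2. The shifts repeat in a cycle of length 2: positions 0,1,… shift by +10, +12, then the pattern repeats.
On monitor: m+10=w, o+12=a, n+10=x, i+12=u, t+10=d, o+12=a, r+10=b.

waxudab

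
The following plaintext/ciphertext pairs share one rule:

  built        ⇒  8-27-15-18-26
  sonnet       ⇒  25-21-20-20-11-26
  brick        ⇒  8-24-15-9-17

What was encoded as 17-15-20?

kin

The number is (letter's place in the alphabet, a=1) + 6.
Decoding 17-15-20: 17→(17−6)÷1=11=k, 15→(15−6)÷1=9=i, 20→(20−6)÷1=14=n.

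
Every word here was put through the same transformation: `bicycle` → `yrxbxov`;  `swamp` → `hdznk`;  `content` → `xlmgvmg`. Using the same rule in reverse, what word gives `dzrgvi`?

waiter

Each pair mirrors across the alphabet (b↔y, i↔r, c↔x): positions sum to 25. Letters are reflected about the middle of the alphabet (position → 25−position): Atbash.
Reversing it on dzrgvi: d↔w, z↔a, r↔i, g↔t, v↔e, i↔r.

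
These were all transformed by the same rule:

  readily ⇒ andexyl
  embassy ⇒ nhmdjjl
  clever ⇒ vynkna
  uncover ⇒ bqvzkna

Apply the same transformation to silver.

jxykna

r(17)→a(0) and e(4)→n(13) fit y≡9x+3 (mod 26); the inverse of 9 mod 26 is 3. Each letter's alphabet position (a=0..z=25) is mapped through 9·x+3 mod 26 — an affine cipher.
For silver: s(18)→9·18+3≡9=j; i(8)→9·8+3≡23=x; l(11)→9·11+3≡24=y; v(21)→9·21+3≡10=k; e(4)→9·4+3≡13=n; r(17)→9·17+3≡0=a (all mod 26).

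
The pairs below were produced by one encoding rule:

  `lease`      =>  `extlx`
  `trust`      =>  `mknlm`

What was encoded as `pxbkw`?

Compare letters: l→e is +19, e→x is +19, a→t is +19 — a constant shift. Every letter moves 19 places later in the alphabet, wrapping around z→a.
Decoding pxbkw: p−19=w, x−19=e, b−19=i, k−19=r, w−19=d.

weird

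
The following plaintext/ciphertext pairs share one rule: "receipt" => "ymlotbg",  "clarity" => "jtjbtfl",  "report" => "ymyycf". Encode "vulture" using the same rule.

ccudfdr

In receipt: r→y is +7, e→m is +8, c→l is +9, e→o is +10 — the shift increases by 1 each position. Each letter shifts forward by (position + 7), i.e. 7, 8, 9, … — the shift grows by one for each successive letter.
For vulture: v+7=c, u+8=c, l+9=u, t+10=d, u+11=f, r+12=d, e+13=r.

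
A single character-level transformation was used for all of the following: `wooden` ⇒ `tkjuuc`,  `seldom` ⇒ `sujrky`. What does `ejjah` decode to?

buddy

The output letters match the input read backwards, each shifted +6: wooden reversed is nedoow. Read the word backwards and shift each letter +6.
Reversing it on ejjah: shift back: e−6=y, j−6=d, j−6=d, a−6=u, h−6=b → yddub; then reverse → buddy.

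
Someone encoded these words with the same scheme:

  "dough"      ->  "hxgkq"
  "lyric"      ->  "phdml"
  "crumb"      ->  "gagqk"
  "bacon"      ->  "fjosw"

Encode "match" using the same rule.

It's a Vigenère-style cipher with numeric key [4,9,12]: position i shifts by key[i mod 3].
For match: m+4=q, a+9=j, t+12=f, c+4=g, h+9=q.

qjfgq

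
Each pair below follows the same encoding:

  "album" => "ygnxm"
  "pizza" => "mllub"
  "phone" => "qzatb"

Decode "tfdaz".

The output letters match the input read backwards, each shifted +12: album reversed is mubla. Two steps: reverse the string, then apply a Caesar shift of +12.
Decoding tfdaz: shift back: t−12=h, f−12=t, d−12=r, a−12=o, z−12=n → htron; then reverse → north.

north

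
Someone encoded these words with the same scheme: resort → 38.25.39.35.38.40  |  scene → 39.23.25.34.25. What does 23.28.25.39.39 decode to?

chess

r is letter #18 and maps to 38: an offset of 20. Each letter is replaced by its alphabet position (a=1..z=26) + 20.
Reversing it on 23.28.25.39.39: 23→(23−20)÷1=3=c, 28→(28−20)÷1=8=h, 25→(25−20)÷1=5=e, 39→(39−20)÷1=19=s, 39→(39−20)÷1=19=s.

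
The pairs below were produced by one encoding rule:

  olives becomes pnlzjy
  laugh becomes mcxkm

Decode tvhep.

In olives: o→p is +1, l→n is +2, i→l is +3, v→z is +4 — the shift increases by 1 each position. Each letter shifts forward by (position + 1), i.e. 1, 2, 3, … — the shift grows by one for each successive letter.
Decoding tvhep: t−1=s, v−2=t, h−3=e, e−4=a, p−5=k.

steak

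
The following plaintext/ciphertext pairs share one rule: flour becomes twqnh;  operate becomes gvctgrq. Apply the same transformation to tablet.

The output letters match the input read backwards, each shifted +2: flour reversed is ruolf. The word is reversed, then every letter is shifted forward by 2.
Applying it to tablet: reverse → telbat; then shift: t+2=v, e+2=g, l+2=n, b+2=d, a+2=c, t+2=v.

vgndcv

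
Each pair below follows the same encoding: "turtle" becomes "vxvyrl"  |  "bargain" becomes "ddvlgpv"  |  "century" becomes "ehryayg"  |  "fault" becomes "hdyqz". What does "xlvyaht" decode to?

virtual

The shift increases by 1 at each position, starting from +2: 2, 3, 4, ….
Undoing it on xlvyaht: x−2=v, l−3=i, v−4=r, y−5=t, a−6=u, h−7=a, t−8=l.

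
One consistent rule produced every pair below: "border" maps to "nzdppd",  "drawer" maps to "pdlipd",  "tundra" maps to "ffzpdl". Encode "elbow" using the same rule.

The shift depends on letter class: consonant b→n is +12, but vowel o→z is +11. Vowels shift forward by 11 and consonants shift forward by 12.
On elbow: e(vowel)+11=p, l(cons)+12=x, b(cons)+12=n, o(vowel)+11=z, w(cons)+12=i.

pxnzi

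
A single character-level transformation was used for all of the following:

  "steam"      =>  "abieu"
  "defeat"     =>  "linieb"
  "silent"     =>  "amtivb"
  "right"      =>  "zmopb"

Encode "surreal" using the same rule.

ayzziet

The rule splits by letter class: vowels +4, consonants +8.
Applying it to surreal: s(cons)+8=a, u(vowel)+4=y, r(cons)+8=z, r(cons)+8=z, e(vowel)+4=i, a(vowel)+4=e, l(cons)+8=t.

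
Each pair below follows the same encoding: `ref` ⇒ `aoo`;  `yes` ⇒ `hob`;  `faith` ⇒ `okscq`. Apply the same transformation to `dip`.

msy

The shift depends on letter class: consonant r→a is +9, but vowel e→o is +10. The rule splits by letter class: vowels +10, consonants +9.
Applying it to dip: d(cons)+9=m, i(vowel)+10=s, p(cons)+9=y.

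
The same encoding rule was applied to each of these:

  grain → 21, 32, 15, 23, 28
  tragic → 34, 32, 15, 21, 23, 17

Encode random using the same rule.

g is letter #7 and maps to 21: an offset of 14. Each letter is replaced by its alphabet position (a=1..z=26) + 14.
Applying it to random: r=18→32, a=1→15, n=14→28, d=4→18, o=15→29, m=13→27.

32, 15, 28, 18, 29, 27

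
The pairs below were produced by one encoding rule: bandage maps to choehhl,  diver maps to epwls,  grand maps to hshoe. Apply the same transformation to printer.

The shift depends on letter class: consonant b→c is +1, but vowel a→h is +7. The rule splits by letter class: vowels +7, consonants +1.
For printer: p(cons)+1=q, r(cons)+1=s, i(vowel)+7=p, n(cons)+1=o, t(cons)+1=u, e(vowel)+7=l, r(cons)+1=s.

qspouls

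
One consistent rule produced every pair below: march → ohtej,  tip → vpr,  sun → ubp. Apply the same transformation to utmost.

bvovuv

The rule splits by letter class: vowels +7, consonants +2.
Applying it to utmost: u(vowel)+7=b, t(cons)+2=v, m(cons)+2=o, o(vowel)+7=v, s(cons)+2=u, t(cons)+2=v.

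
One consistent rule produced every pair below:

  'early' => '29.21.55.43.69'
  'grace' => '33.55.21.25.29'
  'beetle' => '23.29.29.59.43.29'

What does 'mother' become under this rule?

45.49.59.35.29.55

e(#5)→29 and a(#1)→21: differences scale by 2, so n = 2·pos + 19. The formula is n = 2×(alphabet index, a=1) + 19.
Applying it to mother: m=13→45, o=15→49, t=20→59, h=8→35, e=5→29, r=18→55.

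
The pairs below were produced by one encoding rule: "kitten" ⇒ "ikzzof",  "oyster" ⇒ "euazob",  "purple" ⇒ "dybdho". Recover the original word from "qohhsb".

cellar

k(10)→i(8) and i(8)→k(10) fit y≡25x+18 (mod 26); the inverse of 25 mod 26 is 25. This is an affine cipher: with a=0,…,z=25, each position x becomes (25x+18) mod 26.
Undoing it on qohhsb: q(16)→25·(16−18)≡2=c; o(14)→25·(14−18)≡4=e; h(7)→25·(7−18)≡11=l; h(7)→25·(7−18)≡11=l; s(18)→25·(18−18)≡0=a; b(1)→25·(1−18)≡17=r (all mod 26).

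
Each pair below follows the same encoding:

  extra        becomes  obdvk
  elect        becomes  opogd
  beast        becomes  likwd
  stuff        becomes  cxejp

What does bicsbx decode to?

resort

Shifts by position in extra: pos 0: e→o (+10), pos 1: x→b (+4), pos 2: t→d (+10), pos 3: r→v (+4) — repeating every 2. A repeating key of period 2 is used — shifts +10, +4 over and over.
Reversing it on bicsbx: b−10=r, i−4=e, c−10=s, s−4=o, b−10=r, x−4=t.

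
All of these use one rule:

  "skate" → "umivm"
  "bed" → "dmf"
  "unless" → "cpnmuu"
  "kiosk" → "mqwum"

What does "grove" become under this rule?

itwxm

The rule splits by letter class: vowels +8, consonants +2.
For grove: g(cons)+2=i, r(cons)+2=t, o(vowel)+8=w, v(cons)+2=x, e(vowel)+8=m.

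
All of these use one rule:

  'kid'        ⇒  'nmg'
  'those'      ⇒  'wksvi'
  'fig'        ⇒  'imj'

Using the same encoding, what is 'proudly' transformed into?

The shift depends on letter class: consonant k→n is +3, but vowel i→m is +4. The rule splits by letter class: vowels +4, consonants +3.
Applying it to proudly: p(cons)+3=s, r(cons)+3=u, o(vowel)+4=s, u(vowel)+4=y, d(cons)+3=g, l(cons)+3=o, y(cons)+3=b.

susygob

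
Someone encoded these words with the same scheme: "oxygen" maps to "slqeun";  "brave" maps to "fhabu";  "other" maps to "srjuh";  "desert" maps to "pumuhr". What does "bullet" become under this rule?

Each letter's alphabet position (a=0..z=25) is mapped through 5·x+0 mod 26 — an affine cipher.
On bullet: b(1)→5·1+0≡5=f; u(20)→5·20+0≡22=w; l(11)→5·11+0≡3=d; l(11)→5·11+0≡3=d; e(4)→5·4+0≡20=u; t(19)→5·19+0≡17=r (all mod 26).

fwddur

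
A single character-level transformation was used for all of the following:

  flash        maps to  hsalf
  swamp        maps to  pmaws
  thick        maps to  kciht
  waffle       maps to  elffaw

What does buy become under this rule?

yub

The output letters match the input read backwards: flash reversed is hsalf. The word is simply reversed.
Applying it to buy: reverse → yub.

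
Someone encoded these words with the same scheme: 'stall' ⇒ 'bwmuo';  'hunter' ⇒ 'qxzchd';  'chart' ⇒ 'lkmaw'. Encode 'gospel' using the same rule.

preyhx

Shifts by position in stall: pos 0: s→b (+9), pos 1: t→w (+3), pos 2: a→m (+12), pos 3: l→u (+9), pos 4: l→o (+3) — repeating every 3. A repeating key of period 3 is used — shifts +9, +3, +12 over and over.
On gospel: g+9=p, o+3=r, s+12=e, p+9=y, e+3=h, l+12=x.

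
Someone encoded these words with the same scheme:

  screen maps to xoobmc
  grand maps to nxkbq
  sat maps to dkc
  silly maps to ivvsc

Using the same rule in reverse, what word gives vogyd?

towel

The output letters match the input read backwards, each shifted +10: screen reversed is neercs. Read the word backwards and shift each letter +10.
Undoing it on vogyd: shift back: v−10=l, o−10=e, g−10=w, y−10=o, d−10=t → lewot; then reverse → towel.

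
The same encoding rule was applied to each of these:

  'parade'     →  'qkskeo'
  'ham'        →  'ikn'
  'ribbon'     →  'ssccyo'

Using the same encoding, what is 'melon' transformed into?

The shift depends on letter class: consonant p→q is +1, but vowel a→k is +10. Two shifts are in play — +10 for a/e/i/o/u, +1 for every other letter.
For melon: m(cons)+1=n, e(vowel)+10=o, l(cons)+1=m, o(vowel)+10=y, n(cons)+1=o.

nomyo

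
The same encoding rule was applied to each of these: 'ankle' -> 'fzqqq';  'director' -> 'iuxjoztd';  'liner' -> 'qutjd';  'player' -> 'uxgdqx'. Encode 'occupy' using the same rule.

toizbe

Shifts by position in ankle: pos 0: a→f (+5), pos 1: n→z (+12), pos 2: k→q (+6), pos 3: l→q (+5), pos 4: e→q (+12) — repeating every 3. A repeating key of period 3 is used — shifts +5, +12, +6 over and over.
Applying it to occupy: o+5=t, c+12=o, c+6=i, u+5=z, p+12=b, y+6=e.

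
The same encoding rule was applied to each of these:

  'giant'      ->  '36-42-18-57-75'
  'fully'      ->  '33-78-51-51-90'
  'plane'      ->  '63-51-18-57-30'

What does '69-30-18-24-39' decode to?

reach

g(#7)→36 and i(#9)→42: differences scale by 3, so n = 3·pos + 15. With a=1..z=26, the number is 3·pos + 15.
Reversing it on 69-30-18-24-39: 69→(69−15)÷3=18=r, 30→(30−15)÷3=5=e, 18→(18−15)÷3=1=a, 24→(24−15)÷3=3=c, 39→(39−15)÷3=8=h.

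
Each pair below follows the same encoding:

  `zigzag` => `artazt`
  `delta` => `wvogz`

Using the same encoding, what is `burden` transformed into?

Letters are reflected about the middle of the alphabet (position → 25−position): Atbash.
For burden: b↔y, u↔f, r↔i, d↔w, e↔v, n↔m.

yfiwvm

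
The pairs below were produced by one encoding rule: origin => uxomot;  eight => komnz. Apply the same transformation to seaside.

Compare letters: o→u is +6, r→x is +6, i→o is +6 — a constant shift. Each letter is shifted forward by 6 in the alphabet (a Caesar shift of +6).
For seaside: s+6=y, e+6=k, a+6=g, s+6=y, i+6=o, d+6=j, e+6=k.

ykgyojk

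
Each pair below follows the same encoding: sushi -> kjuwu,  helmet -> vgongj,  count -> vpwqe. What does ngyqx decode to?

vowel

The output letters match the input read backwards, each shifted +2: sushi reversed is ihsus. Two steps: reverse the string, then apply a Caesar shift of +2.
Undoing it on ngyqx: shift back: n−2=l, g−2=e, y−2=w, q−2=o, x−2=v → lewov; then reverse → vowel.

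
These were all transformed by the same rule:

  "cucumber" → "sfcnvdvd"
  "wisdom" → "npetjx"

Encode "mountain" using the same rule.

The output letters match the input read backwards, each shifted +1: cucumber reversed is rebmucuc. Two steps: reverse the string, then apply a Caesar shift of +1.
On mountain: reverse → niatnuom; then shift: n+1=o, i+1=j, a+1=b, t+1=u, n+1=o, u+1=v, o+1=p, m+1=n.

ojbuovpn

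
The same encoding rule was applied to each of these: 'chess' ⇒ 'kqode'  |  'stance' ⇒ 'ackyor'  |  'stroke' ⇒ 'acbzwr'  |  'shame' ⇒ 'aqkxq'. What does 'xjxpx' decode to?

Letter i (0-indexed) is shifted by i+8, so successive shifts are 8, 9, 10, ….
Decoding xjxpx: x−8=p, j−9=a, x−10=n, p−11=e, x−12=l.

panel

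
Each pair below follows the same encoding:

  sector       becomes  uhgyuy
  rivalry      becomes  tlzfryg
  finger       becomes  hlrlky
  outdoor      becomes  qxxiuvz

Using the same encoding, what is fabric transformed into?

hdfwoj

The shift increases by 1 at each position, starting from +2: 2, 3, 4, ….
For fabric: f+2=h, a+3=d, b+4=f, r+5=w, i+6=o, c+7=j.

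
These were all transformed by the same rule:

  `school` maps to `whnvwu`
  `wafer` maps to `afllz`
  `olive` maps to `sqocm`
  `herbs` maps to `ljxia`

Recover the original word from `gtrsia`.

collar

In school: s→w is +4, c→h is +5, h→n is +6, o→v is +7 — the shift increases by 1 each position. The shift increases by 1 at each position, starting from +4: 4, 5, 6, ….
Undoing it on gtrsia: g−4=c, t−5=o, r−6=l, s−7=l, i−8=a, a−9=r.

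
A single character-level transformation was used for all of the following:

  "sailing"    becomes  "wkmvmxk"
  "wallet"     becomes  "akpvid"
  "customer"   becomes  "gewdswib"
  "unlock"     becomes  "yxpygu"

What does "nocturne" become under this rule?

Shifts by position in sailing: pos 0: s→w (+4), pos 1: a→k (+10), pos 2: i→m (+4), pos 3: l→v (+10) — repeating every 2. It's a Vigenère-style cipher with numeric key [4,10]: position i shifts by key[i mod 2].
For nocturne: n+4=r, o+10=y, c+4=g, t+10=d, u+4=y, r+10=b, n+4=r, e+10=o.

rygdybro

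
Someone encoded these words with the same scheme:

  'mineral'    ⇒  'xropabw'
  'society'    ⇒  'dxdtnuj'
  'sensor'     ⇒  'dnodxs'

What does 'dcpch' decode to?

story

Shifts by position in mineral: pos 0: m→x (+11), pos 1: i→r (+9), pos 2: n→o (+1), pos 3: e→p (+11), pos 4: r→a (+9), pos 5: a→b (+1) — repeating every 3. The shifts repeat in a cycle of length 3: positions 0,1,… shift by +11, +9, +1, then the pattern repeats.
Decoding dcpch: d−11=s, c−9=t, p−1=o, c−11=r, h−9=y.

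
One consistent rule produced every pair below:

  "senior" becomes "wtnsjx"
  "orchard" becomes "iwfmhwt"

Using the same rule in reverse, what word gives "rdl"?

The output letters match the input read backwards, each shifted +5: senior reversed is roines. Read the word backwards and shift each letter +5.
Undoing it on rdl: shift back: r−5=m, d−5=y, l−5=g → myg; then reverse → gym.

gym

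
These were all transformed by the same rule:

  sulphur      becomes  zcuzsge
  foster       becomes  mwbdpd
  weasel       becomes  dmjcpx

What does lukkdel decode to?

embassy

In sulphur: s→z is +7, u→c is +8, l→u is +9, p→z is +10 — the shift increases by 1 each position. Letter i (0-indexed) is shifted by i+7, so successive shifts are 7, 8, 9, ….
Undoing it on lukkdel: l−7=e, u−8=m, k−9=b, k−10=a, d−11=s, e−12=s, l−13=y.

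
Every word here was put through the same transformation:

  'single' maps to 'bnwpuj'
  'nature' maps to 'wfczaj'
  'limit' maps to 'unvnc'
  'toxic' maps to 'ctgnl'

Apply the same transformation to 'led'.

ujm

Vowels shift forward by 5 and consonants shift forward by 9.
For led: l(cons)+9=u, e(vowel)+5=j, d(cons)+9=m.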